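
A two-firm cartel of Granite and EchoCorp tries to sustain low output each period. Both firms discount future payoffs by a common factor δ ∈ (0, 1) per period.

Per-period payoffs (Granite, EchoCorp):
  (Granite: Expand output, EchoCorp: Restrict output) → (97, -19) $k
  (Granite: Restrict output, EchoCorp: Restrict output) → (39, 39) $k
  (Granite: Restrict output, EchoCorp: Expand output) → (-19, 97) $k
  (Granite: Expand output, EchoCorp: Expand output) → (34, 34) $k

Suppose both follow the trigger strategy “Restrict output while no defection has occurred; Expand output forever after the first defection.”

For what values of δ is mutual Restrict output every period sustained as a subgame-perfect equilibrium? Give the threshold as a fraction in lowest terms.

Cooperation forever yields 39 each period: 39/(1−δ).
Deviating yields 97 once, then 34 forever: 97 + 34δ/(1−δ).
No profitable deviation requires 39/(1−δ) ≥ 97 + 34δ/(1−δ).
Multiplying by (1−δ): 39 ≥ 97(1−δ) + 34δ = 97 − 63δ.
So 63δ ≥ 58, i.e. δ ≥ 58/63.

58/63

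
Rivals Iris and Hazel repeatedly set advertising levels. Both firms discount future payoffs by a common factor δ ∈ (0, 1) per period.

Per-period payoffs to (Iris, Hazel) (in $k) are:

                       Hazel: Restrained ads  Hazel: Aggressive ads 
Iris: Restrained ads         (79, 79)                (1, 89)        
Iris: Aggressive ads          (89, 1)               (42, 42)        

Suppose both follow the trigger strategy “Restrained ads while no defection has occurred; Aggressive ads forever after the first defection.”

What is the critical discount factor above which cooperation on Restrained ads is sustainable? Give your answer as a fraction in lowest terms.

One-period gain from deviating is 89 − 79 = 10. The loss is 79 − 42 = 37 in every subsequent period, with present value 37·δ/(1−δ).
Deviation is unprofitable when 37·δ/(1−δ) ≥ 10, i.e. δ/(1−δ) ≥ 10/37.
Equivalently δ ≥ 10/(10+37) = 10/47.

10/47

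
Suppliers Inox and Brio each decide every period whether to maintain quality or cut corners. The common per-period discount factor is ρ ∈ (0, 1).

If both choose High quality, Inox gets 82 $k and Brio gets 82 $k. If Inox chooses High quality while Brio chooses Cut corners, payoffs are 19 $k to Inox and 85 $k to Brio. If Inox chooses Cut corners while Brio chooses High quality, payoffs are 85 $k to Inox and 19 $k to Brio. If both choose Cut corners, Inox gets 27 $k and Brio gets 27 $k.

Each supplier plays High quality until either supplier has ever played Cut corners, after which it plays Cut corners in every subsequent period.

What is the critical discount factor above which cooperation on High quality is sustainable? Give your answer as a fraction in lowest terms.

3/58

82/(1−ρ) ≥ 85 + 27ρ/(1−ρ)
82 ≥ 85 − 58ρ
ρ ≥ 3/58.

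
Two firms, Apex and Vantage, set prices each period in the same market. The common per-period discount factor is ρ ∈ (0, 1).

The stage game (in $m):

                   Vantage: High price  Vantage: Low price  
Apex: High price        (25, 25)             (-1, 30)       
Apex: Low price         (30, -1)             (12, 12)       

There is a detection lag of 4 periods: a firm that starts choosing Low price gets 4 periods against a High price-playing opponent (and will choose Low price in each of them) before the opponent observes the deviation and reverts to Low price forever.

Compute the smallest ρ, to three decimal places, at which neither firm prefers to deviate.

0.726

A deviator earns 30 for 4 periods, then 12 forever; cooperating earns 25 forever. Multiplying the IC by (1−ρ):
25 ≥ 30(1−ρ^4) + 12ρ^4, so 18·ρ^4 ≥ 5 and ρ^4 ≥ 5/18.
ρ ≥ (5/18)^(1/4) ≈ 0.726.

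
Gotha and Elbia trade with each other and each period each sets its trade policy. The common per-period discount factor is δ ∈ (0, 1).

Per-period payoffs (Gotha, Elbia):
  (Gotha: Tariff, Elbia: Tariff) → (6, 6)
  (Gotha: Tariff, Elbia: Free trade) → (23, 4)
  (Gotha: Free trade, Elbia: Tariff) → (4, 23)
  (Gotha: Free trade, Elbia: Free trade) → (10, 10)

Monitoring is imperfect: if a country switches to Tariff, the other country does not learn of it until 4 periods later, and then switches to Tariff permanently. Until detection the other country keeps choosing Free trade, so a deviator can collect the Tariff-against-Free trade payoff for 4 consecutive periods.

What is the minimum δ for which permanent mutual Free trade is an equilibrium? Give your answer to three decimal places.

Deviating for the 4 undetected periods gains 23−10 = 13 per period over cooperation, then loses 10−6 = 4 per period forever once punishment starts.
Gain: 13(1 + δ + … + δ^3); loss: 4·δ^4/(1−δ).
No profitable deviation ⇔ 13(1−δ^4) ≤ 4·δ^4, i.e. δ^4 ≥ 13/(13+4) = 13/17.
Hence δ ≥ (13/17)^(1/4) ≈ 0.935.

0.935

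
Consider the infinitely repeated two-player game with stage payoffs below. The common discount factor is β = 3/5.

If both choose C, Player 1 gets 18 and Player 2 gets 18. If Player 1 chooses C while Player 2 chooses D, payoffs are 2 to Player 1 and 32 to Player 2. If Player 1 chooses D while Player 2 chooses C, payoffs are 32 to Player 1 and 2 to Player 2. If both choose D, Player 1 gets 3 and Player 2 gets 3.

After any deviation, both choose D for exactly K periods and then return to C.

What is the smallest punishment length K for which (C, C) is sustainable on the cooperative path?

2

Need Σ_{k=1}^{K} β^k ≥ (32−18)/(18−3) = 0.9333 at β = 3/5.
At K = 1 the sum is 0.6000 < 0.9333; at K = 2 it is 0.9600 ≥ 0.9333.
So the minimum punishment length is K = 2.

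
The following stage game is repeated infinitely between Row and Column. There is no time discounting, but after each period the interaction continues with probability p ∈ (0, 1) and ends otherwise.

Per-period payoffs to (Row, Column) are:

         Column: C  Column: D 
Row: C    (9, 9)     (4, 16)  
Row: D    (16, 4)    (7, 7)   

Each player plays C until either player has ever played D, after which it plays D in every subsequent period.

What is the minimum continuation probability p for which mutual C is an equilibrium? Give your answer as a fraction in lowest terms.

Expected cooperation value is 9 + p·9 + p²·9 + … = 9/(1−p); deviation gives 16 + p·7/(1−p).
9 ≥ 16(1−p) + 7p ⇒ 9p ≥ 7 ⇒ p ≥ 7/9.

7/9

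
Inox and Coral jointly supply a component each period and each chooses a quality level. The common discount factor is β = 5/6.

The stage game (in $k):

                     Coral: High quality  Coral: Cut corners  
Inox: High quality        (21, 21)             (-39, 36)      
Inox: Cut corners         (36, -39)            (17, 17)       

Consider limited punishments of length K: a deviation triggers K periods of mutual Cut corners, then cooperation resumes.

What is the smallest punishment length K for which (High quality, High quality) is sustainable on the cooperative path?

8

IC: β(1−β^K)/(1−β) ≥ (36−21)/(21−17) = 15/4.
With β = 5/6: need 1 − β^K ≥ 15/4·(1−5/6)/(5/6), i.e. β^K ≤ 0.2500.
Since (5/6)^7 = 0.2791 and (5/6)^8 = 0.2326, the smallest such K is 8.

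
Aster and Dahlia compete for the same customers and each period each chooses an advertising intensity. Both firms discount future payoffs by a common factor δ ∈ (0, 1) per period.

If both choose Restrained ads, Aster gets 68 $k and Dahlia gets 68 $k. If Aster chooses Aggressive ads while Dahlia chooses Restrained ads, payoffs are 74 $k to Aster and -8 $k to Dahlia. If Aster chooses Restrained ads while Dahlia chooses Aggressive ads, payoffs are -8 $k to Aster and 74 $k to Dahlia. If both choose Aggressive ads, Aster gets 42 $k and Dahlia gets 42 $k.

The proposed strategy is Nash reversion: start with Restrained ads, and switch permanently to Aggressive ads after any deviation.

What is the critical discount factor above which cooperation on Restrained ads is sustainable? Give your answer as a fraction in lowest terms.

3/16

68/(1−δ) ≥ 74 + 42δ/(1−δ)
68 ≥ 74 − 32δ
δ ≥ 6/32 = 3/16.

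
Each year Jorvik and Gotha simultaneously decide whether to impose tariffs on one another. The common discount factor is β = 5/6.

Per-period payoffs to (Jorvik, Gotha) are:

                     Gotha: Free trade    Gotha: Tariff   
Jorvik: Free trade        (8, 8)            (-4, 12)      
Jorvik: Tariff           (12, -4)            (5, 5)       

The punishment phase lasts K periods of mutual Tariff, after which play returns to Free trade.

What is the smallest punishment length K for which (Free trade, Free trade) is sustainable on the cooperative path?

IC: β(1−β^K)/(1−β) ≥ (12−8)/(8−5) = 4/3.
With β = 5/6: need 1 − β^K ≥ 4/3·(1−5/6)/(5/6), i.e. β^K ≤ 0.7333.
Since (5/6)^1 = 0.8333 and (5/6)^2 = 0.6944, the smallest such K is 2.

2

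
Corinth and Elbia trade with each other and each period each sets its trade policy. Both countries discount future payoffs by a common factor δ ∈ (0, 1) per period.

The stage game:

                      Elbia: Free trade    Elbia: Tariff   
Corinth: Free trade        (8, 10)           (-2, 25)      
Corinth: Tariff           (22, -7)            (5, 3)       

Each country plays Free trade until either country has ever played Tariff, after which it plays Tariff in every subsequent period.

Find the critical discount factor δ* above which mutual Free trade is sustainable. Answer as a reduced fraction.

Corinth's threshold: (22−8)/(22−5) = 14/17.
Elbia's threshold: (25−10)/(25−3) = 15/22.
14/17 > 15/22, so Corinth binds and δ* = 14/17.

14/17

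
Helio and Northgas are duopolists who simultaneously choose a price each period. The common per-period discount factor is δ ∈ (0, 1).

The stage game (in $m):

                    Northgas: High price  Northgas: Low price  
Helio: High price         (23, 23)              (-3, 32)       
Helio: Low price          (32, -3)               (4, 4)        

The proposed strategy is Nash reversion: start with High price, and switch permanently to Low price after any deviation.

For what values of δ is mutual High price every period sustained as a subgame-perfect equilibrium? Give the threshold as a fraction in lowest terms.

9/28

One-period gain from deviating is 32 − 23 = 9. The loss is 23 − 4 = 19 in every subsequent period, with present value 19·δ/(1−δ).
Deviation is unprofitable when 19·δ/(1−δ) ≥ 9, i.e. δ/(1−δ) ≥ 9/19.
Equivalently δ ≥ 9/(9+19) = 9/28.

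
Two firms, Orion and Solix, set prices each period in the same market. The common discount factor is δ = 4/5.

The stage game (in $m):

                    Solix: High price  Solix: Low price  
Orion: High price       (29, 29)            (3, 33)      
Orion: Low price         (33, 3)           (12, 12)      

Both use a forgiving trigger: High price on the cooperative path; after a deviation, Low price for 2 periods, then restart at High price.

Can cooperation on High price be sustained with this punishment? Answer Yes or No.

Yes

A one-shot deviation gives 33 now, then 12 for 2 periods, then back to 29.
Gain from deviating: (33−29) today; loss: (29−12) in each of the next 2 periods.
No-deviation condition: (29−12)(δ+…+δ^2) ≥ 33−29, i.e. δ+…+δ^2 ≥ 4/17.
At δ = 4/5: δ+…+δ^2 = 1.4400 ≥ 0.2353.
So cooperation is sustainable.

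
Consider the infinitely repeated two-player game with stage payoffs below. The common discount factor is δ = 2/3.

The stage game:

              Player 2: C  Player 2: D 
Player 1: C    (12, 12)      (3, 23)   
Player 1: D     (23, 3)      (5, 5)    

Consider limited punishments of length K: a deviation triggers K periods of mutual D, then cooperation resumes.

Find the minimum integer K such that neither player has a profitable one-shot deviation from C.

Need Σ_{k=1}^{K} δ^k ≥ (23−12)/(12−5) = 1.5714 at δ = 2/3.
At K = 3 the sum is 1.4074 < 1.5714; at K = 4 it is 1.6049 ≥ 1.5714.
So the minimum punishment length is K = 4.

4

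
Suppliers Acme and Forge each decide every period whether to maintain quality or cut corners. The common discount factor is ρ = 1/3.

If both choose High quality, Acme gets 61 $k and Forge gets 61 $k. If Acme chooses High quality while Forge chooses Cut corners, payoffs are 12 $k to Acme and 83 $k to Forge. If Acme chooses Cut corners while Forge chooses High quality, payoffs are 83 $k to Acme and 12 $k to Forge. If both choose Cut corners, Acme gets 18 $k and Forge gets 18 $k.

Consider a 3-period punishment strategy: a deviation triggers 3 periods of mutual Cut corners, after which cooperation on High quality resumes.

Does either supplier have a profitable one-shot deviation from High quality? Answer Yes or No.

A one-shot deviation gives 83 now, then 18 for 3 periods, then back to 61.
Gain from deviating: (83−61) today; loss: (61−18) in each of the next 3 periods.
No-deviation condition: (61−18)(ρ+…+ρ^3) ≥ 83−61, i.e. ρ+…+ρ^3 ≥ 22/43.
At ρ = 1/3: ρ+…+ρ^3 = 0.4815 < 0.5116.
So cooperation is not sustainable.

Yes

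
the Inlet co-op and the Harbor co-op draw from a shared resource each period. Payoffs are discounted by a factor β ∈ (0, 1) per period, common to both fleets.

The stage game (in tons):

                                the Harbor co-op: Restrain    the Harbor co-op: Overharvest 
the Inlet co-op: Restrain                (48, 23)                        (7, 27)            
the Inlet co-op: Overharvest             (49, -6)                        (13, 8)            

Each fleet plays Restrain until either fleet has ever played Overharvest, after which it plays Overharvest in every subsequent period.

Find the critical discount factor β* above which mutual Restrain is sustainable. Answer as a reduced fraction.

the Inlet co-op's threshold: (49−48)/(49−13) = 1/36.
the Harbor co-op's threshold: (27−23)/(27−8) = 4/19.
1/36 < 4/19, so the Harbor co-op binds and β* = 4/19.

4/19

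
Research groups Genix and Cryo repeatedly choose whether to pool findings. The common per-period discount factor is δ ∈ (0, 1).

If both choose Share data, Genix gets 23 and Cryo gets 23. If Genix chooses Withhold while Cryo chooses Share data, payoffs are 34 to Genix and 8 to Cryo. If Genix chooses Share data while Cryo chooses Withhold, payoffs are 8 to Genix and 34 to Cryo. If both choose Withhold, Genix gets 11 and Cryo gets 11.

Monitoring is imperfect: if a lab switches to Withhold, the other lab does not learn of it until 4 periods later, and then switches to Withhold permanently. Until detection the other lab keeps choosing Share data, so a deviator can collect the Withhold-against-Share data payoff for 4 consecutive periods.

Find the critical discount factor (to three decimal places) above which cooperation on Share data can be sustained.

0.832

A deviator earns 34 for 4 periods, then 11 forever; cooperating earns 23 forever. Multiplying the IC by (1−δ):
23 ≥ 34(1−δ^4) + 11δ^4, so 23·δ^4 ≥ 11 and δ^4 ≥ 11/23.
δ ≥ (11/23)^(1/4) ≈ 0.832.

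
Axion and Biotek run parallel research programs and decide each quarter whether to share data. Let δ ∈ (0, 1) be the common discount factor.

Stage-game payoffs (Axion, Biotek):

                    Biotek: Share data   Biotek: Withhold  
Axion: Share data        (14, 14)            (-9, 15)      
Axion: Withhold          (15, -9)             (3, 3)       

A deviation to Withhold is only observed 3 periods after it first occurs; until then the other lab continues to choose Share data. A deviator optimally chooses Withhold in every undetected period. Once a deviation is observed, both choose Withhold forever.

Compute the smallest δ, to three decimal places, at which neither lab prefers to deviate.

0.437

The best deviation is to choose Withhold for all 3 undetected periods, earning 15 each, then 3 forever once detected.
Deviation value: 15(1−δ^3)/(1−δ) + 3δ^3/(1−δ); cooperation value: 14/(1−δ).
IC: 14 ≥ 15(1−δ^3) + 3δ^3 = 15 − 12δ^3.
So δ^3 ≥ 1/12, giving δ ≥ (1/12)^(1/3) ≈ 0.437.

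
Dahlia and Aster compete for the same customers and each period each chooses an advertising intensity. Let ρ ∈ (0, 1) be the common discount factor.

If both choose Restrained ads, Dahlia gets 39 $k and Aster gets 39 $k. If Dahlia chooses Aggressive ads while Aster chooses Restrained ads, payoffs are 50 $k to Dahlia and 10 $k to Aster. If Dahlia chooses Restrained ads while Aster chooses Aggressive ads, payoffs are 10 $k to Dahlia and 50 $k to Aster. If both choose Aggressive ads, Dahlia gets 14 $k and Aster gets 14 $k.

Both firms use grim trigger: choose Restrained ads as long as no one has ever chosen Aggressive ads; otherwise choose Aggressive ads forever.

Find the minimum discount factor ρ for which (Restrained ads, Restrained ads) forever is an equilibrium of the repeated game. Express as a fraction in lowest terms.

Cooperation forever yields 39 each period: 39/(1−ρ).
Deviating yields 50 once, then 14 forever: 50 + 14ρ/(1−ρ).
No profitable deviation requires 39/(1−ρ) ≥ 50 + 14ρ/(1−ρ).
Multiplying by (1−ρ): 39 ≥ 50(1−ρ) + 14ρ = 50 − 36ρ.
So 36ρ ≥ 11, i.e. ρ ≥ 11/36.

11/36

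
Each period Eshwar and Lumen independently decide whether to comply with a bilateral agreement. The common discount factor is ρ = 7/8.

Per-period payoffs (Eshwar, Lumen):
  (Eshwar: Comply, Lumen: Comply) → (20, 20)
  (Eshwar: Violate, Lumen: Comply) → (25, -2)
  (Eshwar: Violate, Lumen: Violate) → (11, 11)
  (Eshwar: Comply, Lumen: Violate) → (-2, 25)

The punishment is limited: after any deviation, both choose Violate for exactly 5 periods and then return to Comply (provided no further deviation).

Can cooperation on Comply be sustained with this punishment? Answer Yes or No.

IC: ρ+…+ρ^5 ≥ (25−20)/(20−11) = 5/9.
At ρ = 7/8: partial sum = 3.4096 ≥ 0.5556. Cooperation sustainable.

Yes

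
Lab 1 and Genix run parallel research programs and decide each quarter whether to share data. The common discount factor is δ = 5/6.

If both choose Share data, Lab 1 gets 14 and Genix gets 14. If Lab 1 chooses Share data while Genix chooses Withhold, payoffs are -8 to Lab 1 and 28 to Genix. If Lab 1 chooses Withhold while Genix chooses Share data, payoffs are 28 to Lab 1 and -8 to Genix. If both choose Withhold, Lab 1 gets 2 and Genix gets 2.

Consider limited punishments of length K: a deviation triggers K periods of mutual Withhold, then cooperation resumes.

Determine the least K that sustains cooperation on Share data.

2

IC: δ(1−δ^K)/(1−δ) ≥ (28−14)/(14−2) = 7/6.
With δ = 5/6: need 1 − δ^K ≥ 7/6·(1−5/6)/(5/6), i.e. δ^K ≤ 0.7667.
Since (5/6)^1 = 0.8333 and (5/6)^2 = 0.6944, the smallest such K is 2.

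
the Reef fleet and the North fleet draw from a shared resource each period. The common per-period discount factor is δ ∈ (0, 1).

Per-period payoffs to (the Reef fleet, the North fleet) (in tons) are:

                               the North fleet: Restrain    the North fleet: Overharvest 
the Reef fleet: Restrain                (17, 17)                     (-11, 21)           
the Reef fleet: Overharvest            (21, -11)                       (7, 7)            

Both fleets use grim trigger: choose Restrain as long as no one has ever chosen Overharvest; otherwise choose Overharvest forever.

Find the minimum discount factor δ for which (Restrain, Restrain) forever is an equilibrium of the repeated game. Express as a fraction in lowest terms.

Under grim trigger the critical discount factor is (T−C)/(T−P) with T = 21, C = 17, P = 7.
δ* = (21−17)/(21−7) = 4/14 = 2/7.

2/7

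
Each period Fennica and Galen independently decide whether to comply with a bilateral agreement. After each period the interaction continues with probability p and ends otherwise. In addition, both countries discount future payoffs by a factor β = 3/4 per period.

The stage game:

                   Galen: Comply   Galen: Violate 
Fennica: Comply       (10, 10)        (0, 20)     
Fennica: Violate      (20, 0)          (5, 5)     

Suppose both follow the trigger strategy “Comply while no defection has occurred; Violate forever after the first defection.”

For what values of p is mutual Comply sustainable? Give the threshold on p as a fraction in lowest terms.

8/9

With continuation probability p and discount β, the effective per-period discount factor is βp.
Grim-trigger IC: βp ≥ (20−10)/(20−5) = 2/3.
So p ≥ (2/3)/(3/4) = 8/9.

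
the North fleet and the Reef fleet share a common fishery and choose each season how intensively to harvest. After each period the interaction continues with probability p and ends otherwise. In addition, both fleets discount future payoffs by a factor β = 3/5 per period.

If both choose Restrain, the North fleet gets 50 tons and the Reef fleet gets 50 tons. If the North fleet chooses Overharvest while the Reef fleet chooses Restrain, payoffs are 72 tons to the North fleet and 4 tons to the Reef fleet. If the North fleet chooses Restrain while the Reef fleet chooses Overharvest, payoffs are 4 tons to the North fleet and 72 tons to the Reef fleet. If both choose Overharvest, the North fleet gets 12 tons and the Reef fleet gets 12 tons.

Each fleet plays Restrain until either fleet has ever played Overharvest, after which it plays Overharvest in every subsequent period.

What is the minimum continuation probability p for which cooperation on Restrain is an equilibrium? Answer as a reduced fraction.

11/18

With continuation probability p and discount β, the effective per-period discount factor is βp.
Grim-trigger IC: βp ≥ (72−50)/(72−12) = 11/30.
So p ≥ (11/30)/(3/5) = 11/18.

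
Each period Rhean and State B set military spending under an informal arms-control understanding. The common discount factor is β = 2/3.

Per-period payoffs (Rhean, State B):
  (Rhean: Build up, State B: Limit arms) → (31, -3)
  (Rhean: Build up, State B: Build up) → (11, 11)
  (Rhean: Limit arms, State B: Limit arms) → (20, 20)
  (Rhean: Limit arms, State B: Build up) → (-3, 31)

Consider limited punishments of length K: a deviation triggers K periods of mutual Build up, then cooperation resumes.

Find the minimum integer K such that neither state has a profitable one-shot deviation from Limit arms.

3

IC: β(1−β^K)/(1−β) ≥ (31−20)/(20−11) = 11/9.
With β = 2/3: need 1 − β^K ≥ 11/9·(1−2/3)/(2/3), i.e. β^K ≤ 0.3889.
Since (2/3)^2 = 0.4444 and (2/3)^3 = 0.2963, the smallest such K is 3.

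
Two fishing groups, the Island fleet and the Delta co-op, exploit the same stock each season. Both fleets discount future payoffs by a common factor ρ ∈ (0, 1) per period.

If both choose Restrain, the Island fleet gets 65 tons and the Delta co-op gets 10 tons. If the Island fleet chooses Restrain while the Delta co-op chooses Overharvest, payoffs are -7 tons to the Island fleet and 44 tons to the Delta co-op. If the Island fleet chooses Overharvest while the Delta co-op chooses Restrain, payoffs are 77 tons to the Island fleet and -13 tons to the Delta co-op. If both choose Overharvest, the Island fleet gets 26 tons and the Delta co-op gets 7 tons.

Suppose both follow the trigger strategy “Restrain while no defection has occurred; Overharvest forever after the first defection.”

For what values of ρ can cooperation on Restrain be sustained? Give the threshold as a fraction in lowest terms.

the Island fleet's threshold: (77−65)/(77−26) = 4/17.
the Delta co-op's threshold: (44−10)/(44−7) = 34/37.
4/17 < 34/37, so the Delta co-op binds and ρ* = 34/37.

34/37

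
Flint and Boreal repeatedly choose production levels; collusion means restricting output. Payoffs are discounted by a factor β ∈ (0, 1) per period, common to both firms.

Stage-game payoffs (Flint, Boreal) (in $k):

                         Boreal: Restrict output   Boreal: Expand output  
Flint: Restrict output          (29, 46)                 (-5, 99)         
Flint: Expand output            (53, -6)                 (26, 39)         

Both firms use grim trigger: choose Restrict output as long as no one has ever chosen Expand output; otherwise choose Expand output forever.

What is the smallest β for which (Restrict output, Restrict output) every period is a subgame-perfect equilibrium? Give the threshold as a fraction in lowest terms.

8/9

Flint's threshold: (53−29)/(53−26) = 8/9.
Boreal's threshold: (99−46)/(99−39) = 53/60.
8/9 > 53/60, so Flint binds and β* = 8/9.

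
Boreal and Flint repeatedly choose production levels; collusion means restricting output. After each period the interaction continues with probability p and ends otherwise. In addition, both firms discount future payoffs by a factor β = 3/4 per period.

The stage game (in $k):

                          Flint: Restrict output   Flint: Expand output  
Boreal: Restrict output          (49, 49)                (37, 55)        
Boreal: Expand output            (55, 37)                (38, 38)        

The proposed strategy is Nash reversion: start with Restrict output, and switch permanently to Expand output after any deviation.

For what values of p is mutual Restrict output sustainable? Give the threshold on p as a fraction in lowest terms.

8/17

With continuation probability p and discount β, the effective per-period discount factor is βp.
Grim-trigger IC: βp ≥ (55−49)/(55−38) = 6/17.
So p ≥ (6/17)/(3/4) = 8/17.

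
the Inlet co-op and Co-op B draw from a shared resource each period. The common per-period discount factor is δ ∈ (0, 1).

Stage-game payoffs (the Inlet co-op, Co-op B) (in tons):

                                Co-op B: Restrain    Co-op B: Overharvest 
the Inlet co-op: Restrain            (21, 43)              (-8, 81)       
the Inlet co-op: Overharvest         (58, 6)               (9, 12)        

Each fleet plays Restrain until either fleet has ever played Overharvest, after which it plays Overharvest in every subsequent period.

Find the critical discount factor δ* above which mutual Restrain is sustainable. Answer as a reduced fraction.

For the Inlet co-op: deviation gain 58−21 = 37, per-period punishment loss 21−9 = 12. IC gives δ ≥ 37/49.
For Co-op B: gain 38, loss 31 per period, so δ ≥ 38/69.
The tighter constraint is the Inlet co-op's, so cooperation needs δ ≥ 37/49.

37/49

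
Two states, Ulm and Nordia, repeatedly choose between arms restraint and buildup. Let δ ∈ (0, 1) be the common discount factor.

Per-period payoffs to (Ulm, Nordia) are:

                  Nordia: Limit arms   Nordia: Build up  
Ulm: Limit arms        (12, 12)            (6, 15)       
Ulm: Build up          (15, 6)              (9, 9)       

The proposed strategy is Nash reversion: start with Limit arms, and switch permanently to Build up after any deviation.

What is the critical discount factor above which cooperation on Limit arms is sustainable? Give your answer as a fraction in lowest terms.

1/2

Cooperation forever yields 12 each period: 12/(1−δ).
Deviating yields 15 once, then 9 forever: 15 + 9δ/(1−δ).
No profitable deviation requires 12/(1−δ) ≥ 15 + 9δ/(1−δ).
Multiplying by (1−δ): 12 ≥ 15(1−δ) + 9δ = 15 − 6δ.
So 6δ ≥ 3, i.e. δ ≥ 3/6 = 1/2.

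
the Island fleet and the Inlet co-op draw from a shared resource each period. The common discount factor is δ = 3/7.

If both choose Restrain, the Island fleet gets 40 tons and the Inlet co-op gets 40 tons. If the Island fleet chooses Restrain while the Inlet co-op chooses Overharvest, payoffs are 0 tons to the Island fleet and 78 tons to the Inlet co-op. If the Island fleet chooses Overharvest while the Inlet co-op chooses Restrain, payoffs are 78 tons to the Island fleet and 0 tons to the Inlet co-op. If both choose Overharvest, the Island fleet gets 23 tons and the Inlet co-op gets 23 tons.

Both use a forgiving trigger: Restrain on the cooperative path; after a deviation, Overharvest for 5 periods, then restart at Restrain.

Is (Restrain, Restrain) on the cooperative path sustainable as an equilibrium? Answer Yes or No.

Comparing payoff streams over the 6 periods until play realigns: cooperate → 40(1+δ+…+δ^5); deviate → 78 + 23(δ+…+δ^5).
Cooperation is sustained iff (40−23)(δ+…+δ^5) ≥ 78−40.
δ+…+δ^5 = 3/7·(1−(3/7)^5)/(1−3/7) = 0.7392, and (78−40)/(40−23) = 2.2353.
0.7392 < 2.2353, so cooperation is not sustainable.

No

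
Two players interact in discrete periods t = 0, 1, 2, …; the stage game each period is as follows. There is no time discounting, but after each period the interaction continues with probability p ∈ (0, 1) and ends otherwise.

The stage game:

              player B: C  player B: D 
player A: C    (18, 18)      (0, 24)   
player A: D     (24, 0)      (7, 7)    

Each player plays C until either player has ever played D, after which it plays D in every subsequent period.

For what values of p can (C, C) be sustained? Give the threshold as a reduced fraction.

With no time discounting, the continuation probability p plays the role of the discount factor.
Grim-trigger IC: 18/(1−p) ≥ 24 + 7p/(1−p) ⇒ p ≥ (24−18)/(24−7) = 6/17.

6/17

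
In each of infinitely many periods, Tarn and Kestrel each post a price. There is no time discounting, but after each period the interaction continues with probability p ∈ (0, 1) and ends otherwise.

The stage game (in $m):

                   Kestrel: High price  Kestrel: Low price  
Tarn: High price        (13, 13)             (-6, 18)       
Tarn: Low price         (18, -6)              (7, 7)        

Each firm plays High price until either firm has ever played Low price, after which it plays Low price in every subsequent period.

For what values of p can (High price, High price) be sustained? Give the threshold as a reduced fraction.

Expected cooperation value is 13 + p·13 + p²·13 + … = 13/(1−p); deviation gives 18 + p·7/(1−p).
13 ≥ 18(1−p) + 7p ⇒ 11p ≥ 5 ⇒ p ≥ 5/11.

5/11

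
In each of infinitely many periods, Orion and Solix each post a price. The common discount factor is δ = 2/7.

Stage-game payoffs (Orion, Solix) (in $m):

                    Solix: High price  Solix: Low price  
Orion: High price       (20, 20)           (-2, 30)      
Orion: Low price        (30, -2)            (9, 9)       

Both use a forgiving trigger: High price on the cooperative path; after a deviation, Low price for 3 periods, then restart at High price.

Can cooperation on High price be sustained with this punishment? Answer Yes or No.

No

A one-shot deviation gives 30 now, then 9 for 3 periods, then back to 20.
Gain from deviating: (30−20) today; loss: (20−9) in each of the next 3 periods.
No-deviation condition: (20−9)(δ+…+δ^3) ≥ 30−20, i.e. δ+…+δ^3 ≥ 10/11.
At δ = 2/7: δ+…+δ^3 = 0.3907 < 0.9091.
So cooperation is not sustainable.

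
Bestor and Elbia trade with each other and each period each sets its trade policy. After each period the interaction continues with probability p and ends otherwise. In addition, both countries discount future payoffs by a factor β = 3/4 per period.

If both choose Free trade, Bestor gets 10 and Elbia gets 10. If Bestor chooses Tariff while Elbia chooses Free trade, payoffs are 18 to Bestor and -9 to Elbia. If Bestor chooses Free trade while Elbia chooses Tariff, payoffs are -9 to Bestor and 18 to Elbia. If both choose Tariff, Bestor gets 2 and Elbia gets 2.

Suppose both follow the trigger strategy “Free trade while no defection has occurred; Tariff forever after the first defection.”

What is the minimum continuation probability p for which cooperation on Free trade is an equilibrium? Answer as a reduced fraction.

2/3

With continuation probability p and discount β, the effective per-period discount factor is βp.
Grim-trigger IC: βp ≥ (18−10)/(18−2) = 1/2.
So p ≥ (1/2)/(3/4) = 2/3.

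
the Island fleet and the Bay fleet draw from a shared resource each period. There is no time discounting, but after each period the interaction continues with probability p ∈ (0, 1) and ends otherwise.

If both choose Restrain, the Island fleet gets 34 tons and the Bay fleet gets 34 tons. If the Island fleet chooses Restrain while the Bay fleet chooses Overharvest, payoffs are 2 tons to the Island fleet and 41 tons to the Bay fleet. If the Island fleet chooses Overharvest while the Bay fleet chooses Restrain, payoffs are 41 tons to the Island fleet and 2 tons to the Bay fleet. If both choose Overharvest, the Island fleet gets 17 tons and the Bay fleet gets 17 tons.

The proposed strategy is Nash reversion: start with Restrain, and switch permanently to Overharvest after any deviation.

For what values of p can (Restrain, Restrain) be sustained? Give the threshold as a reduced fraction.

Expected cooperation value is 34 + p·34 + p²·34 + … = 34/(1−p); deviation gives 41 + p·17/(1−p).
34 ≥ 41(1−p) + 17p ⇒ 24p ≥ 7 ⇒ p ≥ 7/24.

7/24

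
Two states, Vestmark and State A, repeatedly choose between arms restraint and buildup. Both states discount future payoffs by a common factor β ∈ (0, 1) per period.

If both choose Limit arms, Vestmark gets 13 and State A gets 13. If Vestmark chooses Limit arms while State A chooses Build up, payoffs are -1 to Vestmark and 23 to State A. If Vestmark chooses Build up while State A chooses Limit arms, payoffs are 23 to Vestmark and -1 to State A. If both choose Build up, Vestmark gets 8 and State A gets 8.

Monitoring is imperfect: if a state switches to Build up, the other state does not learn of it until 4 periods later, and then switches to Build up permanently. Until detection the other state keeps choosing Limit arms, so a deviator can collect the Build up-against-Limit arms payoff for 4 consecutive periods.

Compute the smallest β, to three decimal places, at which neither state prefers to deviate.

0.904

The best deviation is to choose Build up for all 4 undetected periods, earning 23 each, then 8 forever once detected.
Deviation value: 23(1−β^4)/(1−β) + 8β^4/(1−β); cooperation value: 13/(1−β).
IC: 13 ≥ 23(1−β^4) + 8β^4 = 23 − 15β^4.
So β^4 ≥ 10/15 = 2/3, giving β ≥ (2/3)^(1/4) ≈ 0.904.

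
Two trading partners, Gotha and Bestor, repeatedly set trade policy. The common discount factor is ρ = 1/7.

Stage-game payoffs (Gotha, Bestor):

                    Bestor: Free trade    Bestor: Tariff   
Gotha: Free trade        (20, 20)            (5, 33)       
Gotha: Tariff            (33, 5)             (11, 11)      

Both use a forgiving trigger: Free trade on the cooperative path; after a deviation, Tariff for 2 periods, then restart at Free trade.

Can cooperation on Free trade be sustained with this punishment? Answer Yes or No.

No

IC: ρ+…+ρ^2 ≥ (33−20)/(20−11) = 13/9.
At ρ = 1/7: partial sum = 0.1633 < 1.4444. Cooperation not sustainable.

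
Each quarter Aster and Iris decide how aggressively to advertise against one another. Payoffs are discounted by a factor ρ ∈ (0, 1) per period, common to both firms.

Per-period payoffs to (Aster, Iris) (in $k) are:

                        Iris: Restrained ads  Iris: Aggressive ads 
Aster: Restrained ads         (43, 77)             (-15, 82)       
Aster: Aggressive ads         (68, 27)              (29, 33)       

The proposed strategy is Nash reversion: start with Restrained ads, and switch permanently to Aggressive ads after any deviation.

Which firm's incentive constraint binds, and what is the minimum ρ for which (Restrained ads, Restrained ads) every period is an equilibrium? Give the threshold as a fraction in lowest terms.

Aster: cooperation gives 43 each period; deviation gives 68 once then 29 forever.
  43/(1−ρ) ≥ 68 + 29ρ/(1−ρ) ⇒ ρ ≥ 25/39.
Iris: cooperation gives 77 each period; deviation gives 82 once then 33 forever.
  ρ ≥ 5/49.
Both must hold, so the binding constraint is Aster's: ρ ≥ 25/39.

Aster; ρ ≥ 25/39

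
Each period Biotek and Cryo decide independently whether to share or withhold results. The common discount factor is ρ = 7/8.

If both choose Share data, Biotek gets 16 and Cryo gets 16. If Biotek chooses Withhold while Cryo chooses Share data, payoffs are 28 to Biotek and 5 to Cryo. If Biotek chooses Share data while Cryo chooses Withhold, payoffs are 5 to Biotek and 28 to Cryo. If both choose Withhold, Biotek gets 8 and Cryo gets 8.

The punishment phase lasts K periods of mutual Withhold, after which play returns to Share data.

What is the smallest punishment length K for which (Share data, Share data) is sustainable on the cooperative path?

IC: ρ(1−ρ^K)/(1−ρ) ≥ (28−16)/(16−8) = 3/2.
With ρ = 7/8: need 1 − ρ^K ≥ 3/2·(1−7/8)/(7/8), i.e. ρ^K ≤ 0.7857.
Since (7/8)^1 = 0.8750 and (7/8)^2 = 0.7656, the smallest such K is 2.

2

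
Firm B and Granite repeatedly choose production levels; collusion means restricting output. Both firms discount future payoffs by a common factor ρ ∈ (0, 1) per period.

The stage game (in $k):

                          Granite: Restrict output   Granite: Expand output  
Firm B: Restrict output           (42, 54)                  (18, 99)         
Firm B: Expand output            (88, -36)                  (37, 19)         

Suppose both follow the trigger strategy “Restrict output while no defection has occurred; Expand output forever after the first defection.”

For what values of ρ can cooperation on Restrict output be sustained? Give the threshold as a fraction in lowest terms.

46/51

Firm B: cooperation gives 42 each period; deviation gives 88 once then 37 forever.
  42/(1−ρ) ≥ 88 + 37ρ/(1−ρ) ⇒ ρ ≥ 46/51.
Granite: cooperation gives 54 each period; deviation gives 99 once then 19 forever.
  ρ ≥ 45/80 = 9/16.
Both must hold, so the binding constraint is Firm B's: ρ ≥ 46/51.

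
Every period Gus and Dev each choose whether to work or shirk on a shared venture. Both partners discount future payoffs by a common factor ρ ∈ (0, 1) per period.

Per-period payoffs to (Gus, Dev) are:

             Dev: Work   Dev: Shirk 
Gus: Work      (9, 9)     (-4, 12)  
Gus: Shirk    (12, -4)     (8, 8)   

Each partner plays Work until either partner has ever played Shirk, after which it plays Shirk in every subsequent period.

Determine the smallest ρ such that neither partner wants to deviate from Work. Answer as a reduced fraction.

Under grim trigger the critical discount factor is (T−C)/(T−P) with T = 12, C = 9, P = 8.
ρ* = (12−9)/(12−8) = 3/4.

3/4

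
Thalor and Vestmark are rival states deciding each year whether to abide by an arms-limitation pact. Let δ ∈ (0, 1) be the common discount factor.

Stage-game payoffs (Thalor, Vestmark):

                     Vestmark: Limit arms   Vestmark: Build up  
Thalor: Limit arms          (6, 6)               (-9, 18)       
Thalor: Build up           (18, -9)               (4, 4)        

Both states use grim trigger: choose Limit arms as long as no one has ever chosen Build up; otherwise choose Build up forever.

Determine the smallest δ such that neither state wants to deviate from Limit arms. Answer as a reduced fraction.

Cooperation forever yields 6 each period: 6/(1−δ).
Deviating yields 18 once, then 4 forever: 18 + 4δ/(1−δ).
No profitable deviation requires 6/(1−δ) ≥ 18 + 4δ/(1−δ).
Multiplying by (1−δ): 6 ≥ 18(1−δ) + 4δ = 18 − 14δ.
So 14δ ≥ 12, i.e. δ ≥ 12/14 = 6/7.

6/7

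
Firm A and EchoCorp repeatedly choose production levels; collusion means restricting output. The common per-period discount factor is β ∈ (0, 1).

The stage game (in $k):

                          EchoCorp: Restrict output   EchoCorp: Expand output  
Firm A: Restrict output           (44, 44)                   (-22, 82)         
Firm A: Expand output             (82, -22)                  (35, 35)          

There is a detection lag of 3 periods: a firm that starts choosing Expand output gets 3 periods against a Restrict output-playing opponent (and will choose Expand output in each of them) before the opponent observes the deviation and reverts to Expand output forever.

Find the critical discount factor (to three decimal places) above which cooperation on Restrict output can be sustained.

Deviating for the 3 undetected periods gains 82−44 = 38 per period over cooperation, then loses 44−35 = 9 per period forever once punishment starts.
Gain: 38(1 + β + … + β^2); loss: 9·β^3/(1−β).
No profitable deviation ⇔ 38(1−β^3) ≤ 9·β^3, i.e. β^3 ≥ 38/(38+9) = 38/47.
Hence β ≥ (38/47)^(1/3) ≈ 0.932.

0.932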